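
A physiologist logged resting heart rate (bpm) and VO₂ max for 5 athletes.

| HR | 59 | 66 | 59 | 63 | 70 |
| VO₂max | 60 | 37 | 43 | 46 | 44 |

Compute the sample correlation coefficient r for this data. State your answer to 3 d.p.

n = 5, Σx = 317, Σy = 230, Σx² = 20187, Σy² = 10870, Σxy = 14497
nΣxy − ΣxΣy = 72485 − 72910 = -425
nΣx² − (Σx)² = 100935 − 100489 = 446; nΣy² − (Σy)² = 54350 − 52900 = 1450
r = -425 / √(446 × 1450) = -425 / 804.1766 ≈ -0.528

-0.528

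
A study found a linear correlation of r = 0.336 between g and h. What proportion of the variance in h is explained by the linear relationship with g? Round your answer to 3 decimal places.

r² = (0.336)² = 0.113

0.113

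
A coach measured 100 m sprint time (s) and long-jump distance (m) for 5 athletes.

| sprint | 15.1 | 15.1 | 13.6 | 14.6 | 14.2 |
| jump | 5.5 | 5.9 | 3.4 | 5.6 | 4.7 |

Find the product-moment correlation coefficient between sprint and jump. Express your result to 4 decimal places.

0.9435

n = 5, Σx = 72.6, Σy = 25.1, Σx² = 1055.78, Σy² = 130.07, Σxy = 366.88
nΣxy − ΣxΣy = 1834.4 − 1822.26 = 12.14
nΣx² − (Σx)² = 5278.9 − 5270.76 = 8.14; nΣy² − (Σy)² = 650.35 − 630.01 = 20.34
r = 12.14 / √(8.14 × 20.34) = 12.14 / 12.8673 ≈ 0.9435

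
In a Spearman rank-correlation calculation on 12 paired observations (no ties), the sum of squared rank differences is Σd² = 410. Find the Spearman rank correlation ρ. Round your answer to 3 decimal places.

-0.434

ρ = 1 − 6Σd² / [n(n²−1)] = 1 − 6×410 / (12×143)
  = 1 − 2460/1716 = 1 − 1.4336 ≈ -0.434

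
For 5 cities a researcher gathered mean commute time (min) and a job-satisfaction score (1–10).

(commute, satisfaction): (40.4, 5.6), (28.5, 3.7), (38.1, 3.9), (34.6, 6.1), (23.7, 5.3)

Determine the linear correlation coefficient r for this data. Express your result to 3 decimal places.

n = 5, Σx = 165.3, Σy = 24.6, Σx² = 5654.87, Σy² = 125.56, Σxy = 816.95
nΣxy − ΣxΣy = 4084.75 − 4066.38 = 18.37
nΣx² − (Σx)² = 28274.35 − 27324.09 = 950.26; nΣy² − (Σy)² = 627.8 − 605.16 = 22.64
r = 18.37 / √(950.26 × 22.64) = 18.37 / 146.6761 ≈ 0.125

0.125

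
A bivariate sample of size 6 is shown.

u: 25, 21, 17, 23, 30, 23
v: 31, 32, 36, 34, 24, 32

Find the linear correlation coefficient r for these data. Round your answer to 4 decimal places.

n = 6, Σu = 139, Σv = 189, Σu² = 3313, Σv² = 6037, Σuv = 4297
nΣuv − ΣuΣv = 25782 − 26271 = -489
nΣu² − (Σu)² = 19878 − 19321 = 557; nΣv² − (Σv)² = 36222 − 35721 = 501
r = -489 / √(557 × 501) = -489 / 528.2585 ≈ -0.9257

-0.9257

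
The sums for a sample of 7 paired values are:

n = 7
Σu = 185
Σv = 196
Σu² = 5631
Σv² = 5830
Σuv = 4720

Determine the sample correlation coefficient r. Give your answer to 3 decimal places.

r = (nΣuv − ΣuΣv) / √[(nΣu² − (Σu)²)(nΣv² − (Σv)²)]
Numerator: 7×4720 − 185×196 = -3220
Denominator: √[(39417 − 34225)(40810 − 38416)] = √[5192 × 2394] = 3525.5706
r = -3220 / 3525.5706 ≈ -0.913

-0.913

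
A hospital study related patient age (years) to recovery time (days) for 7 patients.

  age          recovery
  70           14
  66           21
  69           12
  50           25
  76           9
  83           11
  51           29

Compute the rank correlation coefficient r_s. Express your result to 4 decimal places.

-0.8929

Rank age: 5, 3, 4, 1, 6, 7, 2
Rank recovery: 4, 5, 3, 6, 1, 2, 7
d = rank(age) − rank(recovery): 1, -2, 1, -5, 5, 5, -5; Σd² = 106
ρ = 1 − 6Σd² / [n(n²−1)] = 1 − 6×106 / (7×48) = 1 − 636/336 ≈ -0.8929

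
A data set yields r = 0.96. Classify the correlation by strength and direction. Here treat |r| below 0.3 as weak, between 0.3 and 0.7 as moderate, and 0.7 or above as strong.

r = 0.96 > 0 so the relationship is positive.
|r| = 0.96, which falls in the strong range.

strong positive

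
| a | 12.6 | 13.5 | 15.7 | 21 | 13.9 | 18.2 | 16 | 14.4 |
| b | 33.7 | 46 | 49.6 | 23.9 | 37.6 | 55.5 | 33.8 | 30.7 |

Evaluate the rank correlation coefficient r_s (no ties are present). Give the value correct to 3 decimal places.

-0.024

Rank a: 1, 2, 5, 8, 3, 7, 6, 4
Rank b: 3, 6, 7, 1, 5, 8, 4, 2
d = rank(a) − rank(b): -2, -4, -2, 7, -2, -1, 2, 2; Σd² = 86
ρ = 1 − 6Σd² / [n(n²−1)] = 1 − 6×86 / (8×63) = 1 − 516/504 ≈ -0.024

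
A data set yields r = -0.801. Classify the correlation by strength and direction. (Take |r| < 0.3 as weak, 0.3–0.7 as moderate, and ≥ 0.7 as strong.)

r = -0.801 < 0 so the relationship is negative.
|r| = 0.801, which falls in the strong range.

strong negative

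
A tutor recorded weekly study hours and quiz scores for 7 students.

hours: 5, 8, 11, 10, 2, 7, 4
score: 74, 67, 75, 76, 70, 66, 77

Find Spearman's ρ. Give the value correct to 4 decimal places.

0.0714

Rank hours: 3, 5, 7, 6, 1, 4, 2
Rank score: 4, 2, 5, 6, 3, 1, 7
d = rank(hours) − rank(score): -1, 3, 2, 0, -2, 3, -5; Σd² = 52
ρ = 1 − 6Σd² / [n(n²−1)] = 1 − 6×52 / (7×48) = 1 − 312/336 ≈ 0.0714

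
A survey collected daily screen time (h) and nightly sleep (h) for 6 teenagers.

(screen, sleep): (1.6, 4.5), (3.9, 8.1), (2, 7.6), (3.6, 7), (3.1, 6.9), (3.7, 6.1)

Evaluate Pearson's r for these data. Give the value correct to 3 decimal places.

n = 6, Σx = 17.9, Σy = 40.2, Σx² = 58.03, Σy² = 277.44, Σxy = 123.15
nΣxy − ΣxΣy = 738.9 − 719.58 = 19.32
nΣx² − (Σx)² = 348.18 − 320.41 = 27.77; nΣy² − (Σy)² = 1664.64 − 1616.04 = 48.6
r = 19.32 / √(27.77 × 48.6) = 19.32 / 36.7372 ≈ 0.526

0.526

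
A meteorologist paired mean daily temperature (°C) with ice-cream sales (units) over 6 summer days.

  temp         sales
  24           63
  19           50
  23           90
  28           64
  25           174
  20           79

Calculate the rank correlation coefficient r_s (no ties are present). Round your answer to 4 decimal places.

0.3714

Rank temp: 4, 1, 3, 6, 5, 2
Rank sales: 2, 1, 5, 3, 6, 4
d = rank(temp) − rank(sales): 2, 0, -2, 3, -1, -2; Σd² = 22
ρ = 1 − 6Σd² / [n(n²−1)] = 1 − 6×22 / (6×35) = 1 − 132/210 ≈ 0.3714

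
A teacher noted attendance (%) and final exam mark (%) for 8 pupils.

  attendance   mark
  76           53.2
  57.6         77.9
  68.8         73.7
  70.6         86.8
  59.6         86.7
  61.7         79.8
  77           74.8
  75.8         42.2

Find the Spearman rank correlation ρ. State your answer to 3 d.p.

Rank attendance: 7, 1, 4, 5, 2, 3, 8, 6
Rank mark: 2, 5, 3, 8, 7, 6, 4, 1
d = rank(attendance) − rank(mark): 5, -4, 1, -3, -5, -3, 4, 5; Σd² = 126
ρ = 1 − 6Σd² / [n(n²−1)] = 1 − 6×126 / (8×63) = 1 − 756/504 ≈ -0.500

-0.500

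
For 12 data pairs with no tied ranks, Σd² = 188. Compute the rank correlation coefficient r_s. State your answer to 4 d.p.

0.3427

ρ = 1 − 6Σd² / [n(n²−1)] = 1 − 6×188 / (12×143)
  = 1 − 1128/1716 = 1 − 0.65734 ≈ 0.3427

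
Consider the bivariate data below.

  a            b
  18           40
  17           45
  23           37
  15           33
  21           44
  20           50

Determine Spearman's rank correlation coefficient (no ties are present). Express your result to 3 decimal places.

Rank a: 3, 2, 6, 1, 5, 4
Rank b: 3, 5, 2, 1, 4, 6
d = rank(a) − rank(b): 0, -3, 4, 0, 1, -2; Σd² = 30
ρ = 1 − 6Σd² / [n(n²−1)] = 1 − 6×30 / (6×35) = 1 − 180/210 ≈ 0.143

0.143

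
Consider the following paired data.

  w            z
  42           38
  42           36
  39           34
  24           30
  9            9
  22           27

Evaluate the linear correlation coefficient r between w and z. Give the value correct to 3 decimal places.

0.935

n = 6, Σw = 178, Σz = 174, Σw² = 6190, Σz² = 5606, Σwz = 5829
nΣwz − ΣwΣz = 34974 − 30972 = 4002
nΣw² − (Σw)² = 37140 − 31684 = 5456; nΣz² − (Σz)² = 33636 − 30276 = 3360
r = 4002 / √(5456 × 3360) = 4002 / 4281.6072 ≈ 0.935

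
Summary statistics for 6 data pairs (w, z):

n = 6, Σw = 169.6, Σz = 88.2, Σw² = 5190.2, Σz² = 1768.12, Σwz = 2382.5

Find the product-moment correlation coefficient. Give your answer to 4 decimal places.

r = (nΣwz − ΣwΣz) / √[(nΣw² − (Σw)²)(nΣz² − (Σz)²)]
Numerator: 6×2382.5 − 169.6×88.2 = -663.72
Denominator: √[(31141.2 − 28764.16)(10608.72 − 7779.24)] = √[2377.04 × 2829.48] = 2593.4123
r = -663.72 / 2593.4123 ≈ -0.2559

-0.2559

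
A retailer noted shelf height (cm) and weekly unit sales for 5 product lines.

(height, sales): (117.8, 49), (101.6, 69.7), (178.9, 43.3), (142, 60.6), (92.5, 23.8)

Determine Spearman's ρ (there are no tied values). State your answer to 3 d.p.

Rank height: 3, 2, 5, 4, 1
Rank sales: 3, 5, 2, 4, 1
d = rank(height) − rank(sales): 0, -3, 3, 0, 0; Σd² = 18
ρ = 1 − 6Σd² / [n(n²−1)] = 1 − 6×18 / (5×24) = 1 − 108/120 ≈ 0.100

0.100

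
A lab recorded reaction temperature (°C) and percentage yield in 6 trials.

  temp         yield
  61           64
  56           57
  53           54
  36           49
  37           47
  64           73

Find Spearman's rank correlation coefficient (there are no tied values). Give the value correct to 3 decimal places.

0.943

Rank temp: 5, 4, 3, 1, 2, 6
Rank yield: 5, 4, 3, 2, 1, 6
d = rank(temp) − rank(yield): 0, 0, 0, -1, 1, 0; Σd² = 2
ρ = 1 − 6Σd² / [n(n²−1)] = 1 − 6×2 / (6×35) = 1 − 12/210 ≈ 0.943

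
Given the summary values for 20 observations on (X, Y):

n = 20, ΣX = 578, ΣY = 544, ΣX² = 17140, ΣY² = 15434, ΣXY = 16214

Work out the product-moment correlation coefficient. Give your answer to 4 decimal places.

0.9344

r = (nΣXY − ΣXΣY) / √[(nΣX² − (ΣX)²)(nΣY² − (ΣY)²)]
Numerator: 20×16214 − 578×544 = 9848
Denominator: √[(342800 − 334084)(308680 − 295936)] = √[8716 × 12744] = 10539.2933
r = 9848 / 10539.2933 ≈ 0.9344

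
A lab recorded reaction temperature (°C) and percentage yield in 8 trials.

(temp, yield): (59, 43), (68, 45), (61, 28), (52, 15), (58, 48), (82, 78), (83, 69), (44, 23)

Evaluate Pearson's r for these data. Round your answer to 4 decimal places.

n = 8, Σx = 507, Σy = 349, Σx² = 33443, Σy² = 18561, Σxy = 24004
nΣxy − ΣxΣy = 192032 − 176943 = 15089
nΣx² − (Σx)² = 267544 − 257049 = 10495; nΣy² − (Σy)² = 148488 − 121801 = 26687
r = 15089 / √(10495 × 26687) = 15089 / 16735.5928 ≈ 0.9016

0.9016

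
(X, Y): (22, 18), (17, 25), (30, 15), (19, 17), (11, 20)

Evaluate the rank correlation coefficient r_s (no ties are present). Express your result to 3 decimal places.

Rank X: 4, 2, 5, 3, 1
Rank Y: 3, 5, 1, 2, 4
d = rank(X) − rank(Y): 1, -3, 4, 1, -3; Σd² = 36
ρ = 1 − 6Σd² / [n(n²−1)] = 1 − 6×36 / (5×24) = 1 − 216/120 ≈ -0.800

-0.800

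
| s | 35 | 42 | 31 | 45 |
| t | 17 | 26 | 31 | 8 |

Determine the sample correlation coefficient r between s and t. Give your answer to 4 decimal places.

n = 4, Σs = 153, Σt = 82, Σs² = 5975, Σt² = 1990, Σst = 3008
nΣst − ΣsΣt = 12032 − 12546 = -514
nΣs² − (Σs)² = 23900 − 23409 = 491; nΣt² − (Σt)² = 7960 − 6724 = 1236
r = -514 / √(491 × 1236) = -514 / 779.0225 ≈ -0.6598

-0.6598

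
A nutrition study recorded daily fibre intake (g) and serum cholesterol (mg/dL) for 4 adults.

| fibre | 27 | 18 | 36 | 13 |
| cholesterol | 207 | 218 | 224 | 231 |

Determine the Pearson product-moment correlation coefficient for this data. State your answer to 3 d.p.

-0.323

n = 4, Σx = 94, Σy = 880, Σx² = 2518, Σy² = 193910, Σxy = 20580
nΣxy − ΣxΣy = 82320 − 82720 = -400
nΣx² − (Σx)² = 10072 − 8836 = 1236; nΣy² − (Σy)² = 775640 − 774400 = 1240
r = -400 / √(1236 × 1240) = -400 / 1237.9984 ≈ -0.323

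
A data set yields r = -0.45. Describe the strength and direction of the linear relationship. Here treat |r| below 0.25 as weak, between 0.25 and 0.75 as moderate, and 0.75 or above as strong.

moderate negative

r = -0.45 < 0 so the relationship is negative.
|r| = 0.45, which falls in the moderate range.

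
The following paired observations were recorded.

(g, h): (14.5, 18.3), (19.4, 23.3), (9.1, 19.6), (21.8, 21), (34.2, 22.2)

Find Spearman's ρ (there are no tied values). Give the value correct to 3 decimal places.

0.600

Rank g: 2, 3, 1, 4, 5
Rank h: 1, 5, 2, 3, 4
d = rank(g) − rank(h): 1, -2, -1, 1, 1; Σd² = 8
ρ = 1 − 6Σd² / [n(n²−1)] = 1 − 6×8 / (5×24) = 1 − 48/120 ≈ 0.600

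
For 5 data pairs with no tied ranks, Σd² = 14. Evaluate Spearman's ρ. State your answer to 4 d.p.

ρ = 1 − 6Σd² / [n(n²−1)] = 1 − 6×14 / (5×24)
  = 1 − 84/120 = 1 − 0.70000 ≈ 0.3000

0.3000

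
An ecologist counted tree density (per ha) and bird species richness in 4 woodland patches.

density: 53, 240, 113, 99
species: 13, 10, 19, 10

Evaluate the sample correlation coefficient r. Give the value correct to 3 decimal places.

-0.333

n = 4, Σx = 505, Σy = 52, Σx² = 82979, Σy² = 730, Σxy = 6226
nΣxy − ΣxΣy = 24904 − 26260 = -1356
nΣx² − (Σx)² = 331916 − 255025 = 76891; nΣy² − (Σy)² = 2920 − 2704 = 216
r = -1356 / √(76891 × 216) = -1356 / 4075.3473 ≈ -0.333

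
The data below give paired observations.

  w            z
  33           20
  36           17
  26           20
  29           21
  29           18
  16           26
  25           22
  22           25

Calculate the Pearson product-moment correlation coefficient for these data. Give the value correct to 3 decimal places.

-0.899

n = 8, Σw = 216, Σz = 169, Σw² = 6108, Σz² = 3639, Σwz = 4439
nΣwz − ΣwΣz = 35512 − 36504 = -992
nΣw² − (Σw)² = 48864 − 46656 = 2208; nΣz² − (Σz)² = 29112 − 28561 = 551
r = -992 / √(2208 × 551) = -992 / 1102.9995 ≈ -0.899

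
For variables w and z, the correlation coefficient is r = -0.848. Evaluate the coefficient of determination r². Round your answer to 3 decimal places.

0.719

r² = (-0.848)² = 0.719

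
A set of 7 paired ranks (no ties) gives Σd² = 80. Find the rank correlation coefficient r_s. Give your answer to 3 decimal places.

-0.429

ρ = 1 − 6Σd² / [n(n²−1)] = 1 − 6×80 / (7×48)
  = 1 − 480/336 = 1 − 1.4286 ≈ -0.429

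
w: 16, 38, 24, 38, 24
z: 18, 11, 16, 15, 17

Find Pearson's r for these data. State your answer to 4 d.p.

n = 5, Σw = 140, Σz = 77, Σw² = 4296, Σz² = 1215, Σwz = 2068
nΣwz − ΣwΣz = 10340 − 10780 = -440
nΣw² − (Σw)² = 21480 − 19600 = 1880; nΣz² − (Σz)² = 6075 − 5929 = 146
r = -440 / √(1880 × 146) = -440 / 523.9084 ≈ -0.8398

-0.8398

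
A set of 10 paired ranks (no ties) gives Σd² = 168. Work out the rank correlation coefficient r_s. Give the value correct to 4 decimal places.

ρ = 1 − 6Σd² / [n(n²−1)] = 1 − 6×168 / (10×99)
  = 1 − 1008/990 = 1 − 1.01818 ≈ -0.0182

-0.0182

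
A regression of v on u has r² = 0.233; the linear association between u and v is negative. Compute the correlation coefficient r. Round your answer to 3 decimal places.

-0.483

|r| = √0.233 = 0.483
The association is negative, so r = −0.483.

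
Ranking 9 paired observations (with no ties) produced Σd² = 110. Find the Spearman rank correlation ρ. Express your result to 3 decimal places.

0.083

ρ = 1 − 6Σd² / [n(n²−1)] = 1 − 6×110 / (9×80)
  = 1 − 660/720 = 1 − 0.9167 ≈ 0.083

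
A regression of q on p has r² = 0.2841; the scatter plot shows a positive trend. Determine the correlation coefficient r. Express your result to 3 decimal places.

0.533

|r| = √0.2841 = 0.533
The association is positive, so r = 0.533.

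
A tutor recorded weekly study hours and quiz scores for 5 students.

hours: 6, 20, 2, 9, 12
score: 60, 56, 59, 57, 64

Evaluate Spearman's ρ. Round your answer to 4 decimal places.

-0.3000

Rank hours: 2, 5, 1, 3, 4
Rank score: 4, 1, 3, 2, 5
d = rank(hours) − rank(score): -2, 4, -2, 1, -1; Σd² = 26
ρ = 1 − 6Σd² / [n(n²−1)] = 1 − 6×26 / (5×24) = 1 − 156/120 ≈ -0.3000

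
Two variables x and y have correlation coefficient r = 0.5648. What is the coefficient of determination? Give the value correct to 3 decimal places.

0.319

r² = (0.5648)² = 0.319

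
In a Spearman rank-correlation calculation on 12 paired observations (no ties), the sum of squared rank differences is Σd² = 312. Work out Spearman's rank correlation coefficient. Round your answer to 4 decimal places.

ρ = 1 − 6Σd² / [n(n²−1)] = 1 − 6×312 / (12×143)
  = 1 − 1872/1716 = 1 − 1.09091 ≈ -0.0909

-0.0909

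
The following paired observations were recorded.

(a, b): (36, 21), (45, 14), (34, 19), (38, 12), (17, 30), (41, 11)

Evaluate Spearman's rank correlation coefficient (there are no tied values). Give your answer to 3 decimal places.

-0.771

Rank a: 3, 6, 2, 4, 1, 5
Rank b: 5, 3, 4, 2, 6, 1
d = rank(a) − rank(b): -2, 3, -2, 2, -5, 4; Σd² = 62
ρ = 1 − 6Σd² / [n(n²−1)] = 1 − 6×62 / (6×35) = 1 − 372/210 ≈ -0.771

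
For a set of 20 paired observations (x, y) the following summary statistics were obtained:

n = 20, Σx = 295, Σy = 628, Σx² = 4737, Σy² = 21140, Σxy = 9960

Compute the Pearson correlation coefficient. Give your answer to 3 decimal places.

0.941

r = (nΣxy − ΣxΣy) / √[(nΣx² − (Σx)²)(nΣy² − (Σy)²)]
Numerator: 20×9960 − 295×628 = 13940
Denominator: √[(94740 − 87025)(422800 − 394384)] = √[7715 × 28416] = 14806.3986
r = 13940 / 14806.3986 ≈ 0.941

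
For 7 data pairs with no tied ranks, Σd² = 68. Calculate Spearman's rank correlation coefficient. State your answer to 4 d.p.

-0.2143

ρ = 1 − 6Σd² / [n(n²−1)] = 1 − 6×68 / (7×48)
  = 1 − 408/336 = 1 − 1.21429 ≈ -0.2143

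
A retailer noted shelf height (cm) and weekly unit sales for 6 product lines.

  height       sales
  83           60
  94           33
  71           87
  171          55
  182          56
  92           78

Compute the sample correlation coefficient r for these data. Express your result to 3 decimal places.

n = 6, Σx = 693, Σy = 369, Σx² = 91595, Σy² = 24503, Σxy = 41032
nΣxy − ΣxΣy = 246192 − 255717 = -9525
nΣx² − (Σx)² = 549570 − 480249 = 69321; nΣy² − (Σy)² = 147018 − 136161 = 10857
r = -9525 / √(69321 × 10857) = -9525 / 27433.8859 ≈ -0.347

-0.347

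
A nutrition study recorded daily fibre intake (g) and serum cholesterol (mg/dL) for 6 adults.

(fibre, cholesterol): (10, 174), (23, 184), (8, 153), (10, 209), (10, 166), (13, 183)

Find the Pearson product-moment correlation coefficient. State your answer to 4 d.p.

n = 6, Σx = 74, Σy = 1069, Σx² = 1062, Σy² = 192267, Σxy = 13325
nΣxy − ΣxΣy = 79950 − 79106 = 844
nΣx² − (Σx)² = 6372 − 5476 = 896; nΣy² − (Σy)² = 1153602 − 1142761 = 10841
r = 844 / √(896 × 10841) = 844 / 3116.6546 ≈ 0.2708

0.2708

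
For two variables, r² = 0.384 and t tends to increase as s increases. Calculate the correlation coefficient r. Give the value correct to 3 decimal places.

0.620

|r| = √0.384 = 0.620
The association is positive, so r = 0.620.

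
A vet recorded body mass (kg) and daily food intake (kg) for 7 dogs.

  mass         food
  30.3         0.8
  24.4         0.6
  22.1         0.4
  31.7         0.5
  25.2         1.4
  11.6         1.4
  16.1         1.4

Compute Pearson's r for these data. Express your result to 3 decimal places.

-0.617

n = 7, Σx = 161.4, Σy = 6.5, Σx² = 4035.56, Σy² = 7.29, Σxy = 137.63
nΣxy − ΣxΣy = 963.41 − 1049.1 = -85.69
nΣx² − (Σx)² = 28248.92 − 26049.96 = 2198.96; nΣy² − (Σy)² = 51.03 − 42.25 = 8.78
r = -85.69 / √(2198.96 × 8.78) = -85.69 / 138.9492 ≈ -0.617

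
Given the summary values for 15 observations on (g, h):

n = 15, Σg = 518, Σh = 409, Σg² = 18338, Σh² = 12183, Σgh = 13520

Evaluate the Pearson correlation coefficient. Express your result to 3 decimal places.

r = (nΣgh − ΣgΣh) / √[(nΣg² − (Σg)²)(nΣh² − (Σh)²)]
Numerator: 15×13520 − 518×409 = -9062
Denominator: √[(275070 − 268324)(182745 − 167281)] = √[6746 × 15464] = 10213.7233
r = -9062 / 10213.7233 ≈ -0.887

-0.887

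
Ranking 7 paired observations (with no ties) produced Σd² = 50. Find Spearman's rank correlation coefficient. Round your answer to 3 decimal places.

ρ = 1 − 6Σd² / [n(n²−1)] = 1 − 6×50 / (7×48)
  = 1 − 300/336 = 1 − 0.8929 ≈ 0.107

0.107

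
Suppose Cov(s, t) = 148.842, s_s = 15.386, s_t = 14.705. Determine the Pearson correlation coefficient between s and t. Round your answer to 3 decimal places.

0.658

r = Cov(s,t) / (s_s · s_t) = 148.842 / (15.386 × 14.705)
  = 148.842 / 226.2511 ≈ 0.658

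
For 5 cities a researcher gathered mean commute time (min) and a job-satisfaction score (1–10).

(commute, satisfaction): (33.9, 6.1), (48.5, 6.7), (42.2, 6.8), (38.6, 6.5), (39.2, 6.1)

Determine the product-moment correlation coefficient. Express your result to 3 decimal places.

0.744

n = 5, Σx = 202.4, Σy = 32.2, Σx² = 8308.9, Σy² = 207.8, Σxy = 1308.72
nΣxy − ΣxΣy = 6543.6 − 6517.28 = 26.32
nΣx² − (Σx)² = 41544.5 − 40965.76 = 578.74; nΣy² − (Σy)² = 1039 − 1036.84 = 2.16
r = 26.32 / √(578.74 × 2.16) = 26.32 / 35.3564 ≈ 0.744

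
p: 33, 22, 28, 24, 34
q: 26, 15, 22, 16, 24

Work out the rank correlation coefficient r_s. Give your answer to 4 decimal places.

0.9000

Rank p: 4, 1, 3, 2, 5
Rank q: 5, 1, 3, 2, 4
d = rank(p) − rank(q): -1, 0, 0, 0, 1; Σd² = 2
ρ = 1 − 6Σd² / [n(n²−1)] = 1 − 6×2 / (5×24) = 1 − 12/120 ≈ 0.9000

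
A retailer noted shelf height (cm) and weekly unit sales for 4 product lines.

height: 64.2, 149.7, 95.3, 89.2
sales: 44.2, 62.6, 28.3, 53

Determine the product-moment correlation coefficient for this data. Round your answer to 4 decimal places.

0.5710

n = 4, Σx = 398.4, Σy = 188.1, Σx² = 43570.46, Σy² = 9482.29, Σxy = 19633.45
nΣxy − ΣxΣy = 78533.8 − 74939.04 = 3594.76
nΣx² − (Σx)² = 174281.84 − 158722.56 = 15559.28; nΣy² − (Σy)² = 37929.16 − 35381.61 = 2547.55
r = 3594.76 / √(15559.28 × 2547.55) = 3594.76 / 6295.8751 ≈ 0.5710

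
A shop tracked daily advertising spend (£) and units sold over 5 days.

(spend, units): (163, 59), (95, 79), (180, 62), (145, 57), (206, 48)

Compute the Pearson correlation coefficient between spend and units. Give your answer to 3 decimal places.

n = 5, Σx = 789, Σy = 305, Σx² = 131455, Σy² = 19119, Σxy = 46435
nΣxy − ΣxΣy = 232175 − 240645 = -8470
nΣx² − (Σx)² = 657275 − 622521 = 34754; nΣy² − (Σy)² = 95595 − 93025 = 2570
r = -8470 / √(34754 × 2570) = -8470 / 9450.8084 ≈ -0.896

-0.896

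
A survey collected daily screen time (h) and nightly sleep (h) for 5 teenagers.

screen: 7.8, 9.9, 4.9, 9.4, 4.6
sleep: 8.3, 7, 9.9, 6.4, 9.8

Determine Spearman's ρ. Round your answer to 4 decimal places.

Rank screen: 3, 5, 2, 4, 1
Rank sleep: 3, 2, 5, 1, 4
d = rank(screen) − rank(sleep): 0, 3, -3, 3, -3; Σd² = 36
ρ = 1 − 6Σd² / [n(n²−1)] = 1 − 6×36 / (5×24) = 1 − 216/120 ≈ -0.8000

-0.8000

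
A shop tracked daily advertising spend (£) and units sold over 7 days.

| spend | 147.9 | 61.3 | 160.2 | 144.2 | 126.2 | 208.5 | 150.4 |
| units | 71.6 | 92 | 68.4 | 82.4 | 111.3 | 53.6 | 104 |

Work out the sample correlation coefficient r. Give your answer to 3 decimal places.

n = 7, Σx = 998.7, Σy = 583.3, Σx² = 154108.63, Σy² = 51135.53, Σxy = 79932.26
nΣxy − ΣxΣy = 559525.82 − 582541.71 = -23015.89
nΣx² − (Σx)² = 1078760.41 − 997401.69 = 81358.72; nΣy² − (Σy)² = 357948.71 − 340238.89 = 17709.82
r = -23015.89 / √(81358.72 × 17709.82) = -23015.89 / 37958.5074 ≈ -0.606

-0.606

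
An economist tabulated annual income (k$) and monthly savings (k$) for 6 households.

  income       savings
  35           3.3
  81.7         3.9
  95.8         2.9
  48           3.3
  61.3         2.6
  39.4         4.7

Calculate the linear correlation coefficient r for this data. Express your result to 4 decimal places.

-0.3416

n = 6, Σx = 361.2, Σy = 20.7, Σx² = 24691.58, Σy² = 74.25, Σxy = 1214.91
nΣxy − ΣxΣy = 7289.46 − 7476.84 = -187.38
nΣx² − (Σx)² = 148149.48 − 130465.44 = 17684.04; nΣy² − (Σy)² = 445.5 − 428.49 = 17.01
r = -187.38 / √(17684.04 × 17.01) = -187.38 / 548.4574 ≈ -0.3416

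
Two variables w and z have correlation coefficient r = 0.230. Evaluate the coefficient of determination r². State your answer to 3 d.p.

0.053

r² = (0.230)² = 0.053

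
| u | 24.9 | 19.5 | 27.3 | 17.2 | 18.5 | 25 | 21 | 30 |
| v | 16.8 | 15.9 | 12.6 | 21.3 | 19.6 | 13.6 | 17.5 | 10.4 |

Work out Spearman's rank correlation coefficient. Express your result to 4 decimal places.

Rank u: 5, 3, 7, 1, 2, 6, 4, 8
Rank v: 5, 4, 2, 8, 7, 3, 6, 1
d = rank(u) − rank(v): 0, -1, 5, -7, -5, 3, -2, 7; Σd² = 162
ρ = 1 − 6Σd² / [n(n²−1)] = 1 − 6×162 / (8×63) = 1 − 972/504 ≈ -0.9286

-0.9286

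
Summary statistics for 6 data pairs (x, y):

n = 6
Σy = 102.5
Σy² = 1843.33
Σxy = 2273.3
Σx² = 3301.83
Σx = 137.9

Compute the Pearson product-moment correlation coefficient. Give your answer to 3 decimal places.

r = (nΣxy − ΣxΣy) / √[(nΣx² − (Σx)²)(nΣy² − (Σy)²)]
Numerator: 6×2273.3 − 137.9×102.5 = -494.95
Denominator: √[(19810.98 − 19016.41)(11059.98 − 10506.25)] = √[794.57 × 553.73] = 663.3078
r = -494.95 / 663.3078 ≈ -0.746

-0.746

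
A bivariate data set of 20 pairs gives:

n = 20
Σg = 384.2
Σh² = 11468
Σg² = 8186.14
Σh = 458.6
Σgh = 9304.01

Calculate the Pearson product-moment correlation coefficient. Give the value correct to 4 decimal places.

0.5643

r = (nΣgh − ΣgΣh) / √[(nΣg² − (Σg)²)(nΣh² − (Σh)²)]
Numerator: 20×9304.01 − 384.2×458.6 = 9886.08
Denominator: √[(163722.8 − 147609.64)(229360 − 210313.96)] = √[16113.16 × 19046.04] = 17518.3301
r = 9886.08 / 17518.3301 ≈ 0.5643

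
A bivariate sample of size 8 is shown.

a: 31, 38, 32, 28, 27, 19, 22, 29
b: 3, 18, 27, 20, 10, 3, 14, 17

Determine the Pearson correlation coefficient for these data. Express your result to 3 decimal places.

n = 8, Σa = 226, Σb = 112, Σa² = 6628, Σb² = 2056, Σab = 3329
nΣab − ΣaΣb = 26632 − 25312 = 1320
nΣa² − (Σa)² = 53024 − 51076 = 1948; nΣb² − (Σb)² = 16448 − 12544 = 3904
r = 1320 / √(1948 × 3904) = 1320 / 2757.7150 ≈ 0.479

0.479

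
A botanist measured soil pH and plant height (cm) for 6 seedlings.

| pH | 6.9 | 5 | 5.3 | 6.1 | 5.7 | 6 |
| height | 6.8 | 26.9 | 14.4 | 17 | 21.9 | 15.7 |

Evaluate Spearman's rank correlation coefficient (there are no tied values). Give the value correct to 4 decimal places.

Rank pH: 6, 1, 2, 5, 3, 4
Rank height: 1, 6, 2, 4, 5, 3
d = rank(pH) − rank(height): 5, -5, 0, 1, -2, 1; Σd² = 56
ρ = 1 − 6Σd² / [n(n²−1)] = 1 − 6×56 / (6×35) = 1 − 336/210 ≈ -0.6000

-0.6000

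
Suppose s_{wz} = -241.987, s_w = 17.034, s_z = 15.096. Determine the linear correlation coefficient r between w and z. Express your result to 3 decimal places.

-0.941

r = Cov(w,z) / (s_w · s_z) = -241.987 / (17.034 × 15.096)
  = -241.987 / 257.1453 ≈ -0.941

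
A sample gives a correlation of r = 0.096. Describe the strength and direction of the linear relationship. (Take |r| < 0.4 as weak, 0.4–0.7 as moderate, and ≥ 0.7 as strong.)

weak positive

r = 0.096 > 0 so the relationship is positive.
|r| = 0.096, which falls in the weak range.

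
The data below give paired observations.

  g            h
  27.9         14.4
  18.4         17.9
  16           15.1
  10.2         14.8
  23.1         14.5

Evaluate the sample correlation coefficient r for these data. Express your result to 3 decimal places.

-0.200

n = 5, Σg = 95.6, Σh = 76.7, Σg² = 2010.62, Σh² = 1185.07, Σgh = 1458.63
nΣgh − ΣgΣh = 7293.15 − 7332.52 = -39.37
nΣg² − (Σg)² = 10053.1 − 9139.36 = 913.74; nΣh² − (Σh)² = 5925.35 − 5882.89 = 42.46
r = -39.37 / √(913.74 × 42.46) = -39.37 / 196.9706 ≈ -0.200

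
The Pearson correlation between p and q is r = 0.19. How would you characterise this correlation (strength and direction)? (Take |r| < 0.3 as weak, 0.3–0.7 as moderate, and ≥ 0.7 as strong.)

weak positive

r = 0.19 > 0 so the relationship is positive.
|r| = 0.19, which falls in the weak range.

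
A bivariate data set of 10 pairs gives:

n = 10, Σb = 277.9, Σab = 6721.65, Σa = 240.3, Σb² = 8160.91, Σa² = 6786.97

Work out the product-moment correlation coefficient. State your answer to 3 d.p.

r = (nΣab − ΣaΣb) / √[(nΣa² − (Σa)²)(nΣb² − (Σb)²)]
Numerator: 10×6721.65 − 240.3×277.9 = 437.13
Denominator: √[(67869.7 − 57744.09)(81609.1 − 77228.41)] = √[10125.61 × 4380.69] = 6660.1170
r = 437.13 / 6660.1170 ≈ 0.066

0.066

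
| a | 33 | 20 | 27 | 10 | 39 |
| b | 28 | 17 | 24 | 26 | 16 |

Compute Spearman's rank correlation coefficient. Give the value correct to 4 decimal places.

-0.3000

Rank a: 4, 2, 3, 1, 5
Rank b: 5, 2, 3, 4, 1
d = rank(a) − rank(b): -1, 0, 0, -3, 4; Σd² = 26
ρ = 1 − 6Σd² / [n(n²−1)] = 1 − 6×26 / (5×24) = 1 − 156/120 ≈ -0.3000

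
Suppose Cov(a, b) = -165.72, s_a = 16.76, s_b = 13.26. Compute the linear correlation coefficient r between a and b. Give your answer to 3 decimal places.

r = Cov(a,b) / (s_a · s_b) = -165.72 / (16.76 × 13.26)
  = -165.72 / 222.2376 ≈ -0.746

-0.746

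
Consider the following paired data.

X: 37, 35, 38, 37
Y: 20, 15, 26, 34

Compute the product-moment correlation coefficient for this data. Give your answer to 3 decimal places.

0.640

n = 4, ΣX = 147, ΣY = 95, ΣX² = 5407, ΣY² = 2457, ΣXY = 3511
nΣXY − ΣXΣY = 14044 − 13965 = 79
nΣX² − (ΣX)² = 21628 − 21609 = 19; nΣY² − (ΣY)² = 9828 − 9025 = 803
r = 79 / √(19 × 803) = 79 / 123.5192 ≈ 0.640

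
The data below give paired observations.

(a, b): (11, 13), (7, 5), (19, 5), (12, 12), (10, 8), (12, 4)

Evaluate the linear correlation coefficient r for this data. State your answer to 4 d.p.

n = 6, Σa = 71, Σb = 47, Σa² = 919, Σb² = 443, Σab = 545
nΣab − ΣaΣb = 3270 − 3337 = -67
nΣa² − (Σa)² = 5514 − 5041 = 473; nΣb² − (Σb)² = 2658 − 2209 = 449
r = -67 / √(473 × 449) = -67 / 460.8438 ≈ -0.1454

-0.1454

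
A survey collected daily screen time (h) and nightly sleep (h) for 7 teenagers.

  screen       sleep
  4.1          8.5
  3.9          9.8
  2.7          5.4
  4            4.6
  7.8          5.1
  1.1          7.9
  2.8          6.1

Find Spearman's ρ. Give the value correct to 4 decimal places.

-0.2143

Rank screen: 6, 4, 2, 5, 7, 1, 3
Rank sleep: 6, 7, 3, 1, 2, 5, 4
d = rank(screen) − rank(sleep): 0, -3, -1, 4, 5, -4, -1; Σd² = 68
ρ = 1 − 6Σd² / [n(n²−1)] = 1 − 6×68 / (7×48) = 1 − 408/336 ≈ -0.2143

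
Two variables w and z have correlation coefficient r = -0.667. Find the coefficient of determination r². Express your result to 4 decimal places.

r² = (-0.667)² = 0.4449

0.4449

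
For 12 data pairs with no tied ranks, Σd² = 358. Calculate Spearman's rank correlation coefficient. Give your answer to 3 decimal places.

ρ = 1 − 6Σd² / [n(n²−1)] = 1 − 6×358 / (12×143)
  = 1 − 2148/1716 = 1 − 1.2517 ≈ -0.252

-0.252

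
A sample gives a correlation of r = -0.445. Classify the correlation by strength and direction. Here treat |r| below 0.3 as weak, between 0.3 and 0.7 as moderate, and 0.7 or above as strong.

moderate negative

r = -0.445 < 0 so the relationship is negative.
|r| = 0.445, which falls in the moderate range.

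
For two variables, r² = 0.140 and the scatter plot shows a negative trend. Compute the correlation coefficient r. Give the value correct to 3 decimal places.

|r| = √0.140 = 0.374
The association is negative, so r = −0.374.

-0.374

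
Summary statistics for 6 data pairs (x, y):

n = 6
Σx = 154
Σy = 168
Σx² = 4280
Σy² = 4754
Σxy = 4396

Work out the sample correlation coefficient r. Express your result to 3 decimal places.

r = (nΣxy − ΣxΣy) / √[(nΣx² − (Σx)²)(nΣy² − (Σy)²)]
Numerator: 6×4396 − 154×168 = 504
Denominator: √[(25680 − 23716)(28524 − 28224)] = √[1964 × 300] = 767.5936
r = 504 / 767.5936 ≈ 0.657

0.657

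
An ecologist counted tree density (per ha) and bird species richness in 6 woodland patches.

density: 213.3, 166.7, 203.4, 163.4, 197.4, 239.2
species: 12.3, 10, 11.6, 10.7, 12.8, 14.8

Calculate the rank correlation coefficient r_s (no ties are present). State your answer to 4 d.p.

Rank density: 5, 2, 4, 1, 3, 6
Rank species: 4, 1, 3, 2, 5, 6
d = rank(density) − rank(species): 1, 1, 1, -1, -2, 0; Σd² = 8
ρ = 1 − 6Σd² / [n(n²−1)] = 1 − 6×8 / (6×35) = 1 − 48/210 ≈ 0.7714

0.7714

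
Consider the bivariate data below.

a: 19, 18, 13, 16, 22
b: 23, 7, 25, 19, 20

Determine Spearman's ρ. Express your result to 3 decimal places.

-0.200

Rank a: 4, 3, 1, 2, 5
Rank b: 4, 1, 5, 2, 3
d = rank(a) − rank(b): 0, 2, -4, 0, 2; Σd² = 24
ρ = 1 − 6Σd² / [n(n²−1)] = 1 − 6×24 / (5×24) = 1 − 144/120 ≈ -0.200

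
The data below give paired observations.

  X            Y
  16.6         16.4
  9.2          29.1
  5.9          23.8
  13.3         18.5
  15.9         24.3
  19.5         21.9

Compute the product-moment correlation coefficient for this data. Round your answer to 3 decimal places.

n = 6, ΣX = 80.4, ΣY = 134, ΣX² = 1204.96, ΣY² = 3094.56, ΣXY = 1739.85
nΣXY − ΣXΣY = 10439.1 − 10773.6 = -334.5
nΣX² − (ΣX)² = 7229.76 − 6464.16 = 765.6; nΣY² − (ΣY)² = 18567.36 − 17956 = 611.36
r = -334.5 / √(765.6 × 611.36) = -334.5 / 684.1471 ≈ -0.489

-0.489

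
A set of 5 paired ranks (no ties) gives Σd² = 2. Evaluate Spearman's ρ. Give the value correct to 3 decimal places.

0.900

ρ = 1 − 6Σd² / [n(n²−1)] = 1 − 6×2 / (5×24)
  = 1 − 12/120 = 1 − 0.1000 ≈ 0.900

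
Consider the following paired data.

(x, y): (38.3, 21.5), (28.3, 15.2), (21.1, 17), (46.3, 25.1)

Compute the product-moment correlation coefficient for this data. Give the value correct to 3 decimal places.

0.907

n = 4, Σx = 134, Σy = 78.8, Σx² = 4856.68, Σy² = 1612.3, Σxy = 2774.44
nΣxy − ΣxΣy = 11097.76 − 10559.2 = 538.56
nΣx² − (Σx)² = 19426.72 − 17956 = 1470.72; nΣy² − (Σy)² = 6449.2 − 6209.44 = 239.76
r = 538.56 / √(1470.72 × 239.76) = 538.56 / 593.8180 ≈ 0.907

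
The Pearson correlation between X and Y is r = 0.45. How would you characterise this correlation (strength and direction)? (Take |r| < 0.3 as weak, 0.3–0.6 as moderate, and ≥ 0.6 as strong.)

r = 0.45 > 0 so the relationship is positive.
|r| = 0.45, which falls in the moderate range.

moderate positive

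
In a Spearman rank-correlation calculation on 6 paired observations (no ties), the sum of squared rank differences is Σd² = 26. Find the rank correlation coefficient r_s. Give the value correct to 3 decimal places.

ρ = 1 − 6Σd² / [n(n²−1)] = 1 − 6×26 / (6×35)
  = 1 − 156/210 = 1 − 0.7429 ≈ 0.257

0.257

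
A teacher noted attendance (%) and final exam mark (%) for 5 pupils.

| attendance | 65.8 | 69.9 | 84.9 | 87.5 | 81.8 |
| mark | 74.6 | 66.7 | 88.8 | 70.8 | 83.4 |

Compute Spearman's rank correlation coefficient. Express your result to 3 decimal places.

0.200

Rank attendance: 1, 2, 4, 5, 3
Rank mark: 3, 1, 5, 2, 4
d = rank(attendance) − rank(mark): -2, 1, -1, 3, -1; Σd² = 16
ρ = 1 − 6Σd² / [n(n²−1)] = 1 − 6×16 / (5×24) = 1 − 96/120 ≈ 0.200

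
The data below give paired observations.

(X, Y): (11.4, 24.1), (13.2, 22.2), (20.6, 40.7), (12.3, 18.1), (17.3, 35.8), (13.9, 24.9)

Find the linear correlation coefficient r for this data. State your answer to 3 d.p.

n = 6, ΣX = 88.7, ΣY = 165.8, ΣX² = 1372.35, ΣY² = 4959.4, ΣXY = 2594.28
nΣXY − ΣXΣY = 15565.68 − 14706.46 = 859.22
nΣX² − (ΣX)² = 8234.1 − 7867.69 = 366.41; nΣY² − (ΣY)² = 29756.4 − 27489.64 = 2266.76
r = 859.22 / √(366.41 × 2266.76) = 859.22 / 911.3526 ≈ 0.943

0.943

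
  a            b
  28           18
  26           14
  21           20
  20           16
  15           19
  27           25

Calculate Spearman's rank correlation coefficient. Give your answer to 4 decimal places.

0.0857

Rank a: 6, 4, 3, 2, 1, 5
Rank b: 3, 1, 5, 2, 4, 6
d = rank(a) − rank(b): 3, 3, -2, 0, -3, -1; Σd² = 32
ρ = 1 − 6Σd² / [n(n²−1)] = 1 − 6×32 / (6×35) = 1 − 192/210 ≈ 0.0857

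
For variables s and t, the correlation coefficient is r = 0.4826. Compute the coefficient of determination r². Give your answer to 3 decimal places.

0.233

r² = (0.4826)² = 0.233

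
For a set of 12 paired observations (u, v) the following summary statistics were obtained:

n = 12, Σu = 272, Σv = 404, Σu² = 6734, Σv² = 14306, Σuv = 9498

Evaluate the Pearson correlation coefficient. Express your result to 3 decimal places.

r = (nΣuv − ΣuΣv) / √[(nΣu² − (Σu)²)(nΣv² − (Σv)²)]
Numerator: 12×9498 − 272×404 = 4088
Denominator: √[(80808 − 73984)(171672 − 163216)] = √[6824 × 8456] = 7596.2980
r = 4088 / 7596.2980 ≈ 0.538

0.538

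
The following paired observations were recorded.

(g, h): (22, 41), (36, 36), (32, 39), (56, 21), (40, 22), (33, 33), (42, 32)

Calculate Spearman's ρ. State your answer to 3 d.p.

-0.929

Rank g: 1, 4, 2, 7, 5, 3, 6
Rank h: 7, 5, 6, 1, 2, 4, 3
d = rank(g) − rank(h): -6, -1, -4, 6, 3, -1, 3; Σd² = 108
ρ = 1 − 6Σd² / [n(n²−1)] = 1 − 6×108 / (7×48) = 1 − 648/336 ≈ -0.929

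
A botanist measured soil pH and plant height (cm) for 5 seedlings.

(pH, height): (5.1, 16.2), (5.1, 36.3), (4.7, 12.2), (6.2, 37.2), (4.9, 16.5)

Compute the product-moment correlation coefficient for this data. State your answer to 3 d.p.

n = 5, Σx = 26, Σy = 118.4, Σx² = 136.56, Σy² = 3385.06, Σxy = 636.58
nΣxy − ΣxΣy = 3182.9 − 3078.4 = 104.5
nΣx² − (Σx)² = 682.8 − 676 = 6.8; nΣy² − (Σy)² = 16925.3 − 14018.56 = 2906.74
r = 104.5 / √(6.8 × 2906.74) = 104.5 / 140.5910 ≈ 0.743

0.743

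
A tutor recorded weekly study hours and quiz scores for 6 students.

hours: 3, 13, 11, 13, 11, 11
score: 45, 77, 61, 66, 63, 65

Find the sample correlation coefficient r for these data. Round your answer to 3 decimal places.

0.919

n = 6, Σx = 62, Σy = 377, Σx² = 710, Σy² = 24225, Σxy = 4073
nΣxy − ΣxΣy = 24438 − 23374 = 1064
nΣx² − (Σx)² = 4260 − 3844 = 416; nΣy² − (Σy)² = 145350 − 142129 = 3221
r = 1064 / √(416 × 3221) = 1064 / 1157.5560 ≈ 0.919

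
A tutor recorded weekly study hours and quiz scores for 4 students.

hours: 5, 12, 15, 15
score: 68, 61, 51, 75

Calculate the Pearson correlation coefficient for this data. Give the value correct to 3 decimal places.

-0.236

n = 4, Σx = 47, Σy = 255, Σx² = 619, Σy² = 16571, Σxy = 2962
nΣxy − ΣxΣy = 11848 − 11985 = -137
nΣx² − (Σx)² = 2476 − 2209 = 267; nΣy² − (Σy)² = 66284 − 65025 = 1259
r = -137 / √(267 × 1259) = -137 / 579.7870 ≈ -0.236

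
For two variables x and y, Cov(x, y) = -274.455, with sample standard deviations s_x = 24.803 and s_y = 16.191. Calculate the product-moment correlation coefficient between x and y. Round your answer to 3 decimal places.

r = Cov(x,y) / (s_x · s_y) = -274.455 / (24.803 × 16.191)
  = -274.455 / 401.5854 ≈ -0.683

-0.683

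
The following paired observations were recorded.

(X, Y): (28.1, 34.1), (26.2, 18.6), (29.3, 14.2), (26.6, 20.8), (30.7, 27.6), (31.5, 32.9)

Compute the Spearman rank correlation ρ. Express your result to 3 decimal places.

Rank X: 3, 1, 4, 2, 5, 6
Rank Y: 6, 2, 1, 3, 4, 5
d = rank(X) − rank(Y): -3, -1, 3, -1, 1, 1; Σd² = 22
ρ = 1 − 6Σd² / [n(n²−1)] = 1 − 6×22 / (6×35) = 1 − 132/210 ≈ 0.371

0.371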